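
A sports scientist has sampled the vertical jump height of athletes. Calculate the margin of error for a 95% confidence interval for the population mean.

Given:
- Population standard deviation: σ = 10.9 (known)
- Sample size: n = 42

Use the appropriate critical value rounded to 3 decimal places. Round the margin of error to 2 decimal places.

The population standard deviation σ is known, so use the z-interval margin of error formula.

For 95% confidence, z* = 1.96 (from standard normal table)

Margin of error formula for z-interval: E = z* × σ/√n

E = 1.96 × 10.9/√42
  = 1.96 × 1.681907
  = 3.2965

Rounded to 2 decimal places:

3.30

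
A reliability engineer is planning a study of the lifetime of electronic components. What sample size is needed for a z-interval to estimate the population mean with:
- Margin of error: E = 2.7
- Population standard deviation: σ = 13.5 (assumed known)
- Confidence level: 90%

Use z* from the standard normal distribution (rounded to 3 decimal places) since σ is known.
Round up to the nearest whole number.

Using z* since population σ is known (z-interval formula).

For 90% confidence, z* = 1.645 (from standard normal table)

Sample size formula for z-interval: n = (z*σ/E)²

n = (1.645 × 13.5 / 2.7)²
  = (8.225000)²
  = 67.6506

Round up to the nearest whole number: n = 68

68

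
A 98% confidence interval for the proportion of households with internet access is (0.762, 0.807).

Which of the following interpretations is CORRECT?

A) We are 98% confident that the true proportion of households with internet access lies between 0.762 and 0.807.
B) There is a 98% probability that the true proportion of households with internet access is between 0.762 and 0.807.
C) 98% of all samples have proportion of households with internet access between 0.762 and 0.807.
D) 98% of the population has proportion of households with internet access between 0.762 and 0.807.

A confidence interval represents our confidence in the procedure, not a probability statement about the parameter.

Key concept: If we repeated this sampling process many times and computed a 98% CI each time, about 98% of those intervals would contain the true population parameter.

For this specific interval (0.762, 0.807):
- Midpoint (point estimate): 0.7845
- Margin of error: 0.0225

The correct interpretation is the one stating confidence that the true parameter lies in the interval — option A.

A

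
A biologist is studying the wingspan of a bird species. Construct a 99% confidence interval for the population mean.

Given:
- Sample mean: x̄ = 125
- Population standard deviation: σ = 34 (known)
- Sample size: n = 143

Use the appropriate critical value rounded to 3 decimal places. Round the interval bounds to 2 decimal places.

The population standard deviation σ is known, so use a z-interval (standard normal critical value).

For 99% confidence, z* = 2.576 (from standard normal table)

Standard error: SE = σ/√n = 34/√143 = 2.843223

Margin of error: E = z* × SE = 2.576 × 2.843223 = 7.3241

Z-interval: x̄ ± E = 125 ± 7.3241 = (117.6759, 132.3241)

Rounded to 2 decimal places:

(117.68, 132.32)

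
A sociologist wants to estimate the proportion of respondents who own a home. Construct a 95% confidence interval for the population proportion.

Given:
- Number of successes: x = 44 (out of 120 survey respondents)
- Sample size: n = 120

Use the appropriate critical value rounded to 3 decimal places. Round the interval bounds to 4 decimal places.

Sample proportion: p̂ = 44/120 = 0.366667

Check conditions for normal approximation:
  np̂ = 44 ≥ 10 ✓
  n(1-p̂) = 76 ≥ 10 ✓

The sample is large enough, so use a z-interval (normal approximation) for the proportion.

For 95% confidence, z* = 1.96 (from standard normal table)

Standard error: SE = √(p̂(1-p̂)/n) = √(0.366667×0.633333/120) = 0.04399074

Margin of error: E = z* × SE = 1.96 × 0.04399074 = 0.086222

Z-interval: p̂ ± E = 0.366667 ± 0.086222 = (0.280445, 0.452889)

Rounded to 4 decimal places:

(0.2804, 0.4529)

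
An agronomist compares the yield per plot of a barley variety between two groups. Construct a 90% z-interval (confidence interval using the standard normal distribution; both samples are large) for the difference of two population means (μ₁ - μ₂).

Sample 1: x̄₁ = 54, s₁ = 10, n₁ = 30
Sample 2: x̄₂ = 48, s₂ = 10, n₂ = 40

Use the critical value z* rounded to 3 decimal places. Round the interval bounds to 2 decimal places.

Both samples are large (n₁ = 30 ≥ 30, n₂ = 40 ≥ 30), so a z-interval for the difference of means applies.

Point estimate: x̄₁ - x̄₂ = 54 - 48 = 6

Standard error: SE = √(s₁²/n₁ + s₂²/n₂)
= √(10²/30 + 10²/40)
= √(3.333333 + 2.500000)
= 2.415229

For 90% confidence, z* = 1.645 (from standard normal table)
Margin of error: E = z* × SE = 1.645 × 2.415229 = 3.9731

Z-interval: (x̄₁ - x̄₂) ± E = 6 ± 3.9731 = (2.0269, 9.9731)

Rounded to 2 decimal places:

(2.03, 9.97)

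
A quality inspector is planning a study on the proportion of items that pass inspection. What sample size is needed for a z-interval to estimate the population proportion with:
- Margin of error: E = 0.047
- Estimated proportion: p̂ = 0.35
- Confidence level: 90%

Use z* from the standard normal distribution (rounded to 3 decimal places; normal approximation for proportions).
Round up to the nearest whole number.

Using z* for proportion z-interval (normal approximation).

For 90% confidence, z* = 1.645 (from standard normal table)

Sample size formula for proportion z-interval: n = z*²p̂(1-p̂)/E²

n = 1.645² × 0.35 × 0.65 / 0.047²
  = 2.706025 × 0.2275 / 0.002209
  = 278.6875

Round up to the nearest whole number: n = 279

279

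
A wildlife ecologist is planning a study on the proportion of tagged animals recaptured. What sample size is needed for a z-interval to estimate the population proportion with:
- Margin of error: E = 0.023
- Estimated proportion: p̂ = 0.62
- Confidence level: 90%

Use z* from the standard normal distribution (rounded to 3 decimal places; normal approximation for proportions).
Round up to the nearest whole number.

Using z* for proportion z-interval (normal approximation).

For 90% confidence, z* = 1.645 (from standard normal table)

Sample size formula for proportion z-interval: n = z*²p̂(1-p̂)/E²

n = 1.645² × 0.62 × 0.38 / 0.023²
  = 2.706025 × 0.2356 / 0.000529
  = 1205.1786

Round up to the nearest whole number: n = 1206

1206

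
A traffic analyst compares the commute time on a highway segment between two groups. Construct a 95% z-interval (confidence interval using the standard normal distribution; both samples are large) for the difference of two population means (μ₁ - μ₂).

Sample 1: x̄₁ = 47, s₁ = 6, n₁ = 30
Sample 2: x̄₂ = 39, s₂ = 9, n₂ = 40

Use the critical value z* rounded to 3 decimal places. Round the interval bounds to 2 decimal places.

Both samples are large (n₁ = 30 ≥ 30, n₂ = 40 ≥ 30), so a z-interval for the difference of means applies.

Point estimate: x̄₁ - x̄₂ = 47 - 39 = 8

Standard error: SE = √(s₁²/n₁ + s₂²/n₂)
= √(6²/30 + 9²/40)
= √(1.200000 + 2.025000)
= 1.795828

For 95% confidence, z* = 1.96 (from standard normal table)
Margin of error: E = z* × SE = 1.96 × 1.795828 = 3.5198

Z-interval: (x̄₁ - x̄₂) ± E = 8 ± 3.5198 = (4.4802, 11.5198)

Rounded to 2 decimal places:

(4.48, 11.52)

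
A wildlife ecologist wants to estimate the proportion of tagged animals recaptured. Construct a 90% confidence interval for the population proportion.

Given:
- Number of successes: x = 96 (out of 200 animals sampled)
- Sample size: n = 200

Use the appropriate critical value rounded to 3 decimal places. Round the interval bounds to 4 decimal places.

Sample proportion: p̂ = 96/200 = 0.480000

Check conditions for normal approximation:
  np̂ = 96 ≥ 10 ✓
  n(1-p̂) = 104 ≥ 10 ✓

The sample is large enough, so use a z-interval (normal approximation) for the proportion.

For 90% confidence, z* = 1.645 (from standard normal table)

Standard error: SE = √(p̂(1-p̂)/n) = √(0.480000×0.520000/200) = 0.03532704

Margin of error: E = z* × SE = 1.645 × 0.03532704 = 0.058113

Z-interval: p̂ ± E = 0.480000 ± 0.058113 = (0.421887, 0.538113)

Rounded to 4 decimal places:

(0.4219, 0.5381)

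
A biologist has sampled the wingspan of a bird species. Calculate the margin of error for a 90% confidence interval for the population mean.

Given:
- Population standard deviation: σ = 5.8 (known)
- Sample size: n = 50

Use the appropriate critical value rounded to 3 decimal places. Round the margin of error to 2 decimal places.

The population standard deviation σ is known, so use the z-interval margin of error formula.

For 90% confidence, z* = 1.645 (from standard normal table)

Margin of error formula for z-interval: E = z* × σ/√n

E = 1.645 × 5.8/√50
  = 1.645 × 0.820244
  = 1.3493

Rounded to 2 decimal places:

1.35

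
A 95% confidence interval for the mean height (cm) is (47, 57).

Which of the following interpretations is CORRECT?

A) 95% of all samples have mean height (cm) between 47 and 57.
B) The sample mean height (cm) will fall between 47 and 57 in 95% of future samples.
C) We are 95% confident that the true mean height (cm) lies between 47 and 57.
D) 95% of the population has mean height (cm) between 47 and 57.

A confidence interval represents our confidence in the procedure, not a probability statement about the parameter.

Key concept: If we repeated this sampling process many times and computed a 95% CI each time, about 95% of those intervals would contain the true population parameter.

For this specific interval (47, 57):
- Midpoint (point estimate): 52
- Margin of error: 5

The correct interpretation is the one stating confidence that the true parameter lies in the interval — option C.

C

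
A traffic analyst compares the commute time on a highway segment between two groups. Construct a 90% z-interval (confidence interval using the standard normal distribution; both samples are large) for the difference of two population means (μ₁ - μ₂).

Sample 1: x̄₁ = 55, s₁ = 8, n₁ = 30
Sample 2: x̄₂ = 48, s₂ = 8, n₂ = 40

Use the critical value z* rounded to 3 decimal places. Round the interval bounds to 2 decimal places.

Both samples are large (n₁ = 30 ≥ 30, n₂ = 40 ≥ 30), so a z-interval for the difference of means applies.

Point estimate: x̄₁ - x̄₂ = 55 - 48 = 7

Standard error: SE = √(s₁²/n₁ + s₂²/n₂)
= √(8²/30 + 8²/40)
= √(2.133333 + 1.600000)
= 1.932184

For 90% confidence, z* = 1.645 (from standard normal table)
Margin of error: E = z* × SE = 1.645 × 1.932184 = 3.1784

Z-interval: (x̄₁ - x̄₂) ± E = 7 ± 3.1784 = (3.8216, 10.1784)

Rounded to 2 decimal places:

(3.82, 10.18)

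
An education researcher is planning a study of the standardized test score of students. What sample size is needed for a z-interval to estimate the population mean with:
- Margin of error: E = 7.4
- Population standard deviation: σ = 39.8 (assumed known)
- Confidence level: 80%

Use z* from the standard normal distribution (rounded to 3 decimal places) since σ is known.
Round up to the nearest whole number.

Using z* since population σ is known (z-interval formula).

For 80% confidence, z* = 1.282 (from standard normal table)

Sample size formula for z-interval: n = (z*σ/E)²

n = (1.282 × 39.8 / 7.4)²
  = (6.895081)²
  = 47.5421

Round up to the nearest whole number: n = 48

48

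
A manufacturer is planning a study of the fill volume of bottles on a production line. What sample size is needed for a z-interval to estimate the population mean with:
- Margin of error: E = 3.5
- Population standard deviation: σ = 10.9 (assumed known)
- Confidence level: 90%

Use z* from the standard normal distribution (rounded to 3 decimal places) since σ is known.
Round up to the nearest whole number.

Using z* since population σ is known (z-interval formula).

For 90% confidence, z* = 1.645 (from standard normal table)

Sample size formula for z-interval: n = (z*σ/E)²

n = (1.645 × 10.9 / 3.5)²
  = (5.123000)²
  = 26.2451

Round up to the nearest whole number: n = 27

27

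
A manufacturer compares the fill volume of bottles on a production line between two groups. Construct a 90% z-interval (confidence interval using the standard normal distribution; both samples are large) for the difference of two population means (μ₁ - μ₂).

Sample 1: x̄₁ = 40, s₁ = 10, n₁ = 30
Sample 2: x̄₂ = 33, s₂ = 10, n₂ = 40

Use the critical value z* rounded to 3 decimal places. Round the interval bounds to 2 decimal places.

Both samples are large (n₁ = 30 ≥ 30, n₂ = 40 ≥ 30), so a z-interval for the difference of means applies.

Point estimate: x̄₁ - x̄₂ = 40 - 33 = 7

Standard error: SE = √(s₁²/n₁ + s₂²/n₂)
= √(10²/30 + 10²/40)
= √(3.333333 + 2.500000)
= 2.415229

For 90% confidence, z* = 1.645 (from standard normal table)
Margin of error: E = z* × SE = 1.645 × 2.415229 = 3.9731

Z-interval: (x̄₁ - x̄₂) ± E = 7 ± 3.9731 = (3.0269, 10.9731)

Rounded to 2 decimal places:

(3.03, 10.97)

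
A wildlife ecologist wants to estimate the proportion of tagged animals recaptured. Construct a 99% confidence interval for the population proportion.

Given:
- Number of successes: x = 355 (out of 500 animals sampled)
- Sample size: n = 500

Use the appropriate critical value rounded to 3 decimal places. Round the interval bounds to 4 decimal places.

Sample proportion: p̂ = 355/500 = 0.710000

Check conditions for normal approximation:
  np̂ = 355 ≥ 10 ✓
  n(1-p̂) = 145 ≥ 10 ✓

The sample is large enough, so use a z-interval (normal approximation) for the proportion.

For 99% confidence, z* = 2.576 (from standard normal table)

Standard error: SE = √(p̂(1-p̂)/n) = √(0.710000×0.290000/500) = 0.02029286

Margin of error: E = z* × SE = 2.576 × 0.02029286 = 0.052274

Z-interval: p̂ ± E = 0.710000 ± 0.052274 = (0.657726, 0.762274)

Rounded to 4 decimal places:

(0.6577, 0.7623)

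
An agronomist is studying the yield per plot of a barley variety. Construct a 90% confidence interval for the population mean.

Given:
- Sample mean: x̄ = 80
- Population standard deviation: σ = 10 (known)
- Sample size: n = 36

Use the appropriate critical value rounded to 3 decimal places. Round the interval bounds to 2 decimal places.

The population standard deviation σ is known, so use a z-interval (standard normal critical value).

For 90% confidence, z* = 1.645 (from standard normal table)

Standard error: SE = σ/√n = 10/√36 = 1.666667

Margin of error: E = z* × SE = 1.645 × 1.666667 = 2.7417

Z-interval: x̄ ± E = 80 ± 2.7417 = (77.2583, 82.7417)

Rounded to 2 decimal places:

(77.26, 82.74)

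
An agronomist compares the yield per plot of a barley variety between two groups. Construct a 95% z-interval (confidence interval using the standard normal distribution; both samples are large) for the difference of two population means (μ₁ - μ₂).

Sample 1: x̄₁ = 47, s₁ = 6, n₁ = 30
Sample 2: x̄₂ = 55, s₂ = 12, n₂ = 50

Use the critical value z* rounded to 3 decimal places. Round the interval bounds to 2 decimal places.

Both samples are large (n₁ = 30 ≥ 30, n₂ = 50 ≥ 30), so a z-interval for the difference of means applies.

Point estimate: x̄₁ - x̄₂ = 47 - 55 = -8

Standard error: SE = √(s₁²/n₁ + s₂²/n₂)
= √(6²/30 + 12²/50)
= √(1.200000 + 2.880000)
= 2.019901

For 95% confidence, z* = 1.96 (from standard normal table)
Margin of error: E = z* × SE = 1.96 × 2.019901 = 3.9590

Z-interval: (x̄₁ - x̄₂) ± E = -8 ± 3.9590 = (-11.9590, -4.0410)

Rounded to 2 decimal places:

(-11.96, -4.04)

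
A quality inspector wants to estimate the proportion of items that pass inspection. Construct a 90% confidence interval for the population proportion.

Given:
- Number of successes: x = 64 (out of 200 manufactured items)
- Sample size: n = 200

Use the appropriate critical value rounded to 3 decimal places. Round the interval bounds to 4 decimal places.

Sample proportion: p̂ = 64/200 = 0.320000

Check conditions for normal approximation:
  np̂ = 64 ≥ 10 ✓
  n(1-p̂) = 136 ≥ 10 ✓

The sample is large enough, so use a z-interval (normal approximation) for the proportion.

For 90% confidence, z* = 1.645 (from standard normal table)

Standard error: SE = √(p̂(1-p̂)/n) = √(0.320000×0.680000/200) = 0.03298485

Margin of error: E = z* × SE = 1.645 × 0.03298485 = 0.054260

Z-interval: p̂ ± E = 0.320000 ± 0.054260 = (0.265740, 0.374260)

Rounded to 4 decimal places:

(0.2657, 0.3743)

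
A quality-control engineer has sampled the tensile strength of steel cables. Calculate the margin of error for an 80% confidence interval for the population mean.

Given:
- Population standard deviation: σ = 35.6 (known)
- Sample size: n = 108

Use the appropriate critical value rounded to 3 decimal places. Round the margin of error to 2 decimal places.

The population standard deviation σ is known, so use the z-interval margin of error formula.

For 80% confidence, z* = 1.282 (from standard normal table)

Margin of error formula for z-interval: E = z* × σ/√n

E = 1.282 × 35.6/√108
  = 1.282 × 3.425612
  = 4.3916

Rounded to 2 decimal places:

4.39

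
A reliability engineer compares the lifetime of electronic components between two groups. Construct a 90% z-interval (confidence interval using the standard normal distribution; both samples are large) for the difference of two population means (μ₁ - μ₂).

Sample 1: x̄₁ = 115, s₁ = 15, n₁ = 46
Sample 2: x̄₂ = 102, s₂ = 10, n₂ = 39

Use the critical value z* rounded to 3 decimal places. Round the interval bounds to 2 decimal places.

Both samples are large (n₁ = 46 ≥ 30, n₂ = 39 ≥ 30), so a z-interval for the difference of means applies.

Point estimate: x̄₁ - x̄₂ = 115 - 102 = 13

Standard error: SE = √(s₁²/n₁ + s₂²/n₂)
= √(15²/46 + 10²/39)
= √(4.891304 + 2.564103)
= 2.730459

For 90% confidence, z* = 1.645 (from standard normal table)
Margin of error: E = z* × SE = 1.645 × 2.730459 = 4.4916

Z-interval: (x̄₁ - x̄₂) ± E = 13 ± 4.4916 = (8.5084, 17.4916)

Rounded to 2 decimal places:

(8.51, 17.49)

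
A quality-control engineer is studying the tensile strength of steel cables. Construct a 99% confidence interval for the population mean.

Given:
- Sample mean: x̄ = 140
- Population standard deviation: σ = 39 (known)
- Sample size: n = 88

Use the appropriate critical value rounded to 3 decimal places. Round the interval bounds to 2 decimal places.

The population standard deviation σ is known, so use a z-interval (standard normal critical value).

For 99% confidence, z* = 2.576 (from standard normal table)

Standard error: SE = σ/√n = 39/√88 = 4.157414

Margin of error: E = z* × SE = 2.576 × 4.157414 = 10.7095

Z-interval: x̄ ± E = 140 ± 10.7095 = (129.2905, 150.7095)

Rounded to 2 decimal places:

(129.29, 150.71)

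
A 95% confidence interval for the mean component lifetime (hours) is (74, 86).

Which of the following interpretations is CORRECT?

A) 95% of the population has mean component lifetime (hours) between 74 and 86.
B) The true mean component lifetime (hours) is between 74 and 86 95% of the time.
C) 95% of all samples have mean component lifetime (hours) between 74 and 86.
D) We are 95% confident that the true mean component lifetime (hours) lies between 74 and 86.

A confidence interval represents our confidence in the procedure, not a probability statement about the parameter.

Key concept: If we repeated this sampling process many times and computed a 95% CI each time, about 95% of those intervals would contain the true population parameter.

For this specific interval (74, 86):
- Midpoint (point estimate): 80
- Margin of error: 6

The correct interpretation is the one stating confidence that the true parameter lies in the interval — option D.

D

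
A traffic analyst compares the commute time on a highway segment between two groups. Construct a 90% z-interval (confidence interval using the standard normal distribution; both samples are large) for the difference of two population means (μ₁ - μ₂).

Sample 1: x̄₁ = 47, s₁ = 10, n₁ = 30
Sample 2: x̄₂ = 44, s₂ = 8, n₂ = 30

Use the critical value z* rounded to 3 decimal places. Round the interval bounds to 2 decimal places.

Both samples are large (n₁ = 30 ≥ 30, n₂ = 30 ≥ 30), so a z-interval for the difference of means applies.

Point estimate: x̄₁ - x̄₂ = 47 - 44 = 3

Standard error: SE = √(s₁²/n₁ + s₂²/n₂)
= √(10²/30 + 8²/30)
= √(3.333333 + 2.133333)
= 2.338090

For 90% confidence, z* = 1.645 (from standard normal table)
Margin of error: E = z* × SE = 1.645 × 2.338090 = 3.8462

Z-interval: (x̄₁ - x̄₂) ± E = 3 ± 3.8462 = (-0.8462, 6.8462)

Rounded to 2 decimal places:

(-0.85, 6.85)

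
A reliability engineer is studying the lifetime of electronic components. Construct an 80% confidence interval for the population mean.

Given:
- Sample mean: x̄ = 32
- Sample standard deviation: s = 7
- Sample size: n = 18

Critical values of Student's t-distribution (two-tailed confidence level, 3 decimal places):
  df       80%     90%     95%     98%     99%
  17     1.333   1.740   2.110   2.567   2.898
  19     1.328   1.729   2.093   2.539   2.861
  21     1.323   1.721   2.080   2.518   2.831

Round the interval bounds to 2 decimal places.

The population standard deviation σ is unknown (only the sample standard deviation s is given), so use a t-interval with df = n - 1 = 18 - 1 = 17.

For 80% confidence with df = 17, t* = 1.333 (from t-table)

Standard error: SE = s/√n = 7/√18 = 1.649916

Margin of error: E = t* × SE = 1.333 × 1.649916 = 2.1993

T-interval: x̄ ± E = 32 ± 2.1993 = (29.8007, 34.1993)

Rounded to 2 decimal places:

(29.80, 34.20)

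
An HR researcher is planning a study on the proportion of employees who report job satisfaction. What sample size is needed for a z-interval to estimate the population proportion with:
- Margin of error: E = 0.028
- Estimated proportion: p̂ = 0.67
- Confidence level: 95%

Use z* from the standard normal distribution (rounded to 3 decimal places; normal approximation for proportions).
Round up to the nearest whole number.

Using z* for proportion z-interval (normal approximation).

For 95% confidence, z* = 1.96 (from standard normal table)

Sample size formula for proportion z-interval: n = z*²p̂(1-p̂)/E²

n = 1.96² × 0.67 × 0.33 / 0.028²
  = 3.8416 × 0.2211 / 0.000784
  = 1083.3900

Round up to the nearest whole number: n = 1084

1084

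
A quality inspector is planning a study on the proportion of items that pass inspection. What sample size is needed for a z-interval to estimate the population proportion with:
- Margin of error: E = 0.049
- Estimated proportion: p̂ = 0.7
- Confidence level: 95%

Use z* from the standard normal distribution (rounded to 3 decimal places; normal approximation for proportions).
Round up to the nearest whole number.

Using z* for proportion z-interval (normal approximation).

For 95% confidence, z* = 1.96 (from standard normal table)

Sample size formula for proportion z-interval: n = z*²p̂(1-p̂)/E²

n = 1.96² × 0.7 × 0.3 / 0.049²
  = 3.8416 × 0.21 / 0.002401
  = 336 (exactly)

This is already a whole number, so no rounding up is needed: n = 336

336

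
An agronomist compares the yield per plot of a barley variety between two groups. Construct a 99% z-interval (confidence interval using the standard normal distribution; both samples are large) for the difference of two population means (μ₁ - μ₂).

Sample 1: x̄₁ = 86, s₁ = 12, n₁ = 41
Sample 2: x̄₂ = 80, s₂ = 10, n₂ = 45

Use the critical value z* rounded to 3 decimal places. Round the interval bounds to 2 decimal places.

Both samples are large (n₁ = 41 ≥ 30, n₂ = 45 ≥ 30), so a z-interval for the difference of means applies.

Point estimate: x̄₁ - x̄₂ = 86 - 80 = 6

Standard error: SE = √(s₁²/n₁ + s₂²/n₂)
= √(12²/41 + 10²/45)
= √(3.512195 + 2.222222)
= 2.394664

For 99% confidence, z* = 2.576 (from standard normal table)
Margin of error: E = z* × SE = 2.576 × 2.394664 = 6.1687

Z-interval: (x̄₁ - x̄₂) ± E = 6 ± 6.1687 = (-0.1687, 12.1687)

Rounded to 2 decimal places:

(-0.17, 12.17)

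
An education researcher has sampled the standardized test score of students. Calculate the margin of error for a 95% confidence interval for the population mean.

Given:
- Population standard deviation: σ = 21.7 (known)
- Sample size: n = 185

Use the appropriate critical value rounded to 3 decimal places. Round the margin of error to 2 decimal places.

The population standard deviation σ is known, so use the z-interval margin of error formula.

For 95% confidence, z* = 1.96 (from standard normal table)

Margin of error formula for z-interval: E = z* × σ/√n

E = 1.96 × 21.7/√185
  = 1.96 × 1.595416
  = 3.1270

Rounded to 2 decimal places:

3.13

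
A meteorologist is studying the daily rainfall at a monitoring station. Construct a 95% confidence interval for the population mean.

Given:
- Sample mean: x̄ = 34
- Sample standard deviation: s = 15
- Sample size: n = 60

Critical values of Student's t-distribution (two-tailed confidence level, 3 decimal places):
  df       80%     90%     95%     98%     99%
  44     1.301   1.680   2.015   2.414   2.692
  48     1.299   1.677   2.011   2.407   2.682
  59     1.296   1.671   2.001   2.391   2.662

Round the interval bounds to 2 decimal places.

The population standard deviation σ is unknown (only the sample standard deviation s is given), so use a t-interval with df = n - 1 = 60 - 1 = 59.

For 95% confidence with df = 59, t* = 2.001 (from t-table)

Standard error: SE = s/√n = 15/√60 = 1.936492

Margin of error: E = t* × SE = 2.001 × 1.936492 = 3.8749

T-interval: x̄ ± E = 34 ± 3.8749 = (30.1251, 37.8749)

Rounded to 2 decimal places:

(30.13, 37.87)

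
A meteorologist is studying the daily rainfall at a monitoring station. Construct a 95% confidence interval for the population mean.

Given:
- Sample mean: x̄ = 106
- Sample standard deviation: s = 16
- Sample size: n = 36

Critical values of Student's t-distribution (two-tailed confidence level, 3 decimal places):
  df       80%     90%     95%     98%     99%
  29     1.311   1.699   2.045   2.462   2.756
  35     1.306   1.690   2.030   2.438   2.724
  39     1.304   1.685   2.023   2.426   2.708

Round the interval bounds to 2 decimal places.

The population standard deviation σ is unknown (only the sample standard deviation s is given), so use a t-interval with df = n - 1 = 36 - 1 = 35.

For 95% confidence with df = 35, t* = 2.030 (from t-table)

Standard error: SE = s/√n = 16/√36 = 2.666667

Margin of error: E = t* × SE = 2.030 × 2.666667 = 5.4133

T-interval: x̄ ± E = 106 ± 5.4133 = (100.5867, 111.4133)

Rounded to 2 decimal places:

(100.59, 111.41)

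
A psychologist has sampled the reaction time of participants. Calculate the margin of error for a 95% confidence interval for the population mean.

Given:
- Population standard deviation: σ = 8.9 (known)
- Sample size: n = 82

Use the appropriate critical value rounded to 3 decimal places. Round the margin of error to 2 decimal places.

The population standard deviation σ is known, so use the z-interval margin of error formula.

For 95% confidence, z* = 1.96 (from standard normal table)

Margin of error formula for z-interval: E = z* × σ/√n

E = 1.96 × 8.9/√82
  = 1.96 × 0.982841
  = 1.9264

Rounded to 2 decimal places:

1.93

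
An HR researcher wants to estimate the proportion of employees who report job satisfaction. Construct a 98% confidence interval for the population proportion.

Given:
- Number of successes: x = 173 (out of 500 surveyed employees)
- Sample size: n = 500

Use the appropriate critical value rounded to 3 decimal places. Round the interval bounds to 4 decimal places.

Sample proportion: p̂ = 173/500 = 0.346000

Check conditions for normal approximation:
  np̂ = 173 ≥ 10 ✓
  n(1-p̂) = 327 ≥ 10 ✓

The sample is large enough, so use a z-interval (normal approximation) for the proportion.

For 98% confidence, z* = 2.326 (from standard normal table)

Standard error: SE = √(p̂(1-p̂)/n) = √(0.346000×0.654000/500) = 0.02127365

Margin of error: E = z* × SE = 2.326 × 0.02127365 = 0.049482

Z-interval: p̂ ± E = 0.346000 ± 0.049482 = (0.296518, 0.395482)

Rounded to 4 decimal places:

(0.2965, 0.3955)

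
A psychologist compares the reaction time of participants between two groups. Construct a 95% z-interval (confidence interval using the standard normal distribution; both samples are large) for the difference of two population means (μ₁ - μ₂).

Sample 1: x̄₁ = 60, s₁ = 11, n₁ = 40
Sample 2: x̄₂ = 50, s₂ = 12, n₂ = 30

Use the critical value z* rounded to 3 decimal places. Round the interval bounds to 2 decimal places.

Both samples are large (n₁ = 40 ≥ 30, n₂ = 30 ≥ 30), so a z-interval for the difference of means applies.

Point estimate: x̄₁ - x̄₂ = 60 - 50 = 10

Standard error: SE = √(s₁²/n₁ + s₂²/n₂)
= √(11²/40 + 12²/30)
= √(3.025000 + 4.800000)
= 2.797320

For 95% confidence, z* = 1.96 (from standard normal table)
Margin of error: E = z* × SE = 1.96 × 2.797320 = 5.4827

Z-interval: (x̄₁ - x̄₂) ± E = 10 ± 5.4827 = (4.5173, 15.4827)

Rounded to 2 decimal places:

(4.52, 15.48)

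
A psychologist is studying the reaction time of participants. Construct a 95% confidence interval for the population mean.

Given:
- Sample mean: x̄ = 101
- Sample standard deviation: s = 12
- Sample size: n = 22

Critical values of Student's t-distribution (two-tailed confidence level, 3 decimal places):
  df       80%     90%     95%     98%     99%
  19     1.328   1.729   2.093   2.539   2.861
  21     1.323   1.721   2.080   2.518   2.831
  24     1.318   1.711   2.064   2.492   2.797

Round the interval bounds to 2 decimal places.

The population standard deviation σ is unknown (only the sample standard deviation s is given), so use a t-interval with df = n - 1 = 22 - 1 = 21.

For 95% confidence with df = 21, t* = 2.080 (from t-table)

Standard error: SE = s/√n = 12/√22 = 2.558409

Margin of error: E = t* × SE = 2.080 × 2.558409 = 5.3215

T-interval: x̄ ± E = 101 ± 5.3215 = (95.6785, 106.3215)

Rounded to 2 decimal places:

(95.68, 106.32)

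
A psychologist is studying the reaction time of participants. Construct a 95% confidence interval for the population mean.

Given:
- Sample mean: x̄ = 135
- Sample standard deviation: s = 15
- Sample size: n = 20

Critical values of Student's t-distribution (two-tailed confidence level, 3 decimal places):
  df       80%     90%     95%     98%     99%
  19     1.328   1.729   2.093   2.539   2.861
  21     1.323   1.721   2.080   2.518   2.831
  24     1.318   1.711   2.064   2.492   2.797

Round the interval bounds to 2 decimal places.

The population standard deviation σ is unknown (only the sample standard deviation s is given), so use a t-interval with df = n - 1 = 20 - 1 = 19.

For 95% confidence with df = 19, t* = 2.093 (from t-table)

Standard error: SE = s/√n = 15/√20 = 3.354102

Margin of error: E = t* × SE = 2.093 × 3.354102 = 7.0201

T-interval: x̄ ± E = 135 ± 7.0201 = (127.9799, 142.0201)

Rounded to 2 decimal places:

(127.98, 142.02)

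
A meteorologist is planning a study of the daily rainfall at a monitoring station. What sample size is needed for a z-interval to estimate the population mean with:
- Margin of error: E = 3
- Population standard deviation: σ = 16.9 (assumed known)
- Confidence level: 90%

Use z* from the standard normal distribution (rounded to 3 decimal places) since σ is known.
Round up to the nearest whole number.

Using z* since population σ is known (z-interval formula).

For 90% confidence, z* = 1.645 (from standard normal table)

Sample size formula for z-interval: n = (z*σ/E)²

n = (1.645 × 16.9 / 3)²
  = (9.266833)²
  = 85.8742

Round up to the nearest whole number: n = 86

86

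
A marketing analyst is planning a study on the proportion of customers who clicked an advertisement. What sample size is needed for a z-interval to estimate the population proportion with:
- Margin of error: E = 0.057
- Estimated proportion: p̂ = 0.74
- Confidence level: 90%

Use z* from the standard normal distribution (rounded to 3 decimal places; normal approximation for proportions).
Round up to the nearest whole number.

Using z* for proportion z-interval (normal approximation).

For 90% confidence, z* = 1.645 (from standard normal table)

Sample size formula for proportion z-interval: n = z*²p̂(1-p̂)/E²

n = 1.645² × 0.74 × 0.26 / 0.057²
  = 2.706025 × 0.1924 / 0.003249
  = 160.2460

Round up to the nearest whole number: n = 161

161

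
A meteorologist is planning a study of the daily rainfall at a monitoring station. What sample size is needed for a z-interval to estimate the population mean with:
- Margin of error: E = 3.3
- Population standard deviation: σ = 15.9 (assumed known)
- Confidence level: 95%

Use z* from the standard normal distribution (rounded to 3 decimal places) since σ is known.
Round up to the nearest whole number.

Using z* since population σ is known (z-interval formula).

For 95% confidence, z* = 1.96 (from standard normal table)

Sample size formula for z-interval: n = (z*σ/E)²

n = (1.96 × 15.9 / 3.3)²
  = (9.443636)²
  = 89.1823

Round up to the nearest whole number: n = 90

90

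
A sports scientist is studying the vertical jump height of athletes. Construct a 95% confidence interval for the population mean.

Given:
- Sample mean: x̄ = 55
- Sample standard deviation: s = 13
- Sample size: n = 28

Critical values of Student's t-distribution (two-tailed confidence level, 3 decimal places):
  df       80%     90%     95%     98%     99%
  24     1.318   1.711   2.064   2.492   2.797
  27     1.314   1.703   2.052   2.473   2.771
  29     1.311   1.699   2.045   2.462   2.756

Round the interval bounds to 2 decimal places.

The population standard deviation σ is unknown (only the sample standard deviation s is given), so use a t-interval with df = n - 1 = 28 - 1 = 27.

For 95% confidence with df = 27, t* = 2.052 (from t-table)

Standard error: SE = s/√n = 13/√28 = 2.456769

Margin of error: E = t* × SE = 2.052 × 2.456769 = 5.0413

T-interval: x̄ ± E = 55 ± 5.0413 = (49.9587, 60.0413)

Rounded to 2 decimal places:

(49.96, 60.04)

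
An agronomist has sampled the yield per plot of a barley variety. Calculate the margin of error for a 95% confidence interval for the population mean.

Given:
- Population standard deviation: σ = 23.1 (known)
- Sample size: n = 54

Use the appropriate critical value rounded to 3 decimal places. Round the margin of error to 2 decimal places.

The population standard deviation σ is known, so use the z-interval margin of error formula.

For 95% confidence, z* = 1.96 (from standard normal table)

Margin of error formula for z-interval: E = z* × σ/√n

E = 1.96 × 23.1/√54
  = 1.96 × 3.143512
  = 6.1613

Rounded to 2 decimal places:

6.16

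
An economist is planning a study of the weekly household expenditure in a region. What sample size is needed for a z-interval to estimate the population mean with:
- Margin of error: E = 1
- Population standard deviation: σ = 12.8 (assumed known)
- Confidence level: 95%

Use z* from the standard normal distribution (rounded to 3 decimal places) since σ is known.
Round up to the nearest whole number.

Using z* since population σ is known (z-interval formula).

For 95% confidence, z* = 1.96 (from standard normal table)

Sample size formula for z-interval: n = (z*σ/E)²

n = (1.96 × 12.8 / 1)²
  = (25.088000)²
  = 629.4077

Round up to the nearest whole number: n = 630

630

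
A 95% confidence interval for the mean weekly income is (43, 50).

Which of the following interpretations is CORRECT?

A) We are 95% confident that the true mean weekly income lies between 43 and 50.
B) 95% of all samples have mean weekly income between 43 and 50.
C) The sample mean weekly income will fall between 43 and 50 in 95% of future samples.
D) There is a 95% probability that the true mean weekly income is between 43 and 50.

A confidence interval represents our confidence in the procedure, not a probability statement about the parameter.

Key concept: If we repeated this sampling process many times and computed a 95% CI each time, about 95% of those intervals would contain the true population parameter.

For this specific interval (43, 50):
- Midpoint (point estimate): 46.5
- Margin of error: 3.5

The correct interpretation is the one stating confidence that the true parameter lies in the interval — option A.

A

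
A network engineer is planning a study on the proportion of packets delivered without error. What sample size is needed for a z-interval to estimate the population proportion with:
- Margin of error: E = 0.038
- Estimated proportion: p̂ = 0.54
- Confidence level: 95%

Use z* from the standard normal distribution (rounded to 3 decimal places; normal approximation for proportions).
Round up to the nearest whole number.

Using z* for proportion z-interval (normal approximation).

For 95% confidence, z* = 1.96 (from standard normal table)

Sample size formula for proportion z-interval: n = z*²p̂(1-p̂)/E²

n = 1.96² × 0.54 × 0.46 / 0.038²
  = 3.8416 × 0.2484 / 0.001444
  = 660.8403

Round up to the nearest whole number: n = 661

661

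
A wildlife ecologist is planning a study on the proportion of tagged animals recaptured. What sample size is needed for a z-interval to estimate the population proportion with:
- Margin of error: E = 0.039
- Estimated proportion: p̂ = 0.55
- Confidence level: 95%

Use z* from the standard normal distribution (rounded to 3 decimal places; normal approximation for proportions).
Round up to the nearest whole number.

Using z* for proportion z-interval (normal approximation).

For 95% confidence, z* = 1.96 (from standard normal table)

Sample size formula for proportion z-interval: n = z*²p̂(1-p̂)/E²

n = 1.96² × 0.55 × 0.45 / 0.039²
  = 3.8416 × 0.2475 / 0.001521
  = 625.1124

Round up to the nearest whole number: n = 626

626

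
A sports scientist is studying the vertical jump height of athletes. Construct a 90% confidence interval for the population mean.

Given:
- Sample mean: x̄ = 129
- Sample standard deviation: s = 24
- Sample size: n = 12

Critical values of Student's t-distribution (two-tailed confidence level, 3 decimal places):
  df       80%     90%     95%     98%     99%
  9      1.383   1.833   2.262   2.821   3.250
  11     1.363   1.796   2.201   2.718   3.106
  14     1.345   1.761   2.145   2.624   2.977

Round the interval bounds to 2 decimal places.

The population standard deviation σ is unknown (only the sample standard deviation s is given), so use a t-interval with df = n - 1 = 12 - 1 = 11.

For 90% confidence with df = 11, t* = 1.796 (from t-table)

Standard error: SE = s/√n = 24/√12 = 6.928203

Margin of error: E = t* × SE = 1.796 × 6.928203 = 12.4431

T-interval: x̄ ± E = 129 ± 12.4431 = (116.5569, 141.4431)

Rounded to 2 decimal places:

(116.56, 141.44)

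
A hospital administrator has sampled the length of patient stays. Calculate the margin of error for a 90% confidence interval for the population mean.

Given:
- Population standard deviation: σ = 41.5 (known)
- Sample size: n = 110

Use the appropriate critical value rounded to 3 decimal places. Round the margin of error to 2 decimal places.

The population standard deviation σ is known, so use the z-interval margin of error formula.

For 90% confidence, z* = 1.645 (from standard normal table)

Margin of error formula for z-interval: E = z* × σ/√n

E = 1.645 × 41.5/√110
  = 1.645 × 3.956870
  = 6.5091

Rounded to 2 decimal places:

6.51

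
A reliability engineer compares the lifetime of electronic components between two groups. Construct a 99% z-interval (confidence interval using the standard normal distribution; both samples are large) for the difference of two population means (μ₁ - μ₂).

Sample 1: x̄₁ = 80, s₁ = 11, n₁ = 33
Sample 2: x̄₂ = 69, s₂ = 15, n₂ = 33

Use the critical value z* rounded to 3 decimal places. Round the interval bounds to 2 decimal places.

Both samples are large (n₁ = 33 ≥ 30, n₂ = 33 ≥ 30), so a z-interval for the difference of means applies.

Point estimate: x̄₁ - x̄₂ = 80 - 69 = 11

Standard error: SE = √(s₁²/n₁ + s₂²/n₂)
= √(11²/33 + 15²/33)
= √(3.666667 + 6.818182)
= 3.238032

For 99% confidence, z* = 2.576 (from standard normal table)
Margin of error: E = z* × SE = 2.576 × 3.238032 = 8.3412

Z-interval: (x̄₁ - x̄₂) ± E = 11 ± 8.3412 = (2.6588, 19.3412)

Rounded to 2 decimal places:

(2.66, 19.34)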